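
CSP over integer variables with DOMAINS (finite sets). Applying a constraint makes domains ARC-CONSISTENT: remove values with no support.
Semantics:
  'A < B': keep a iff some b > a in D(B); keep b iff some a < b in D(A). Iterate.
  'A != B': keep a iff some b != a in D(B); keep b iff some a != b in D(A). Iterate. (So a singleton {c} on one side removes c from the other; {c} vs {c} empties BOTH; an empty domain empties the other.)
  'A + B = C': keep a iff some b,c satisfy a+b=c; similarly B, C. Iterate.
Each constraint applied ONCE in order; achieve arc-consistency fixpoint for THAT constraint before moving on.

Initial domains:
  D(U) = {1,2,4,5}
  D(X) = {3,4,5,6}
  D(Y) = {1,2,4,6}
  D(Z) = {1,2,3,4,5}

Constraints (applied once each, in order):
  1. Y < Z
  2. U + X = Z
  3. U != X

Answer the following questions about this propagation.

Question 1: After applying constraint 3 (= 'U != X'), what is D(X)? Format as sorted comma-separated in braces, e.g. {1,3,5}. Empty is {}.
Constraint 1 (Y < Z) on D(Y)={1,2,4,6} D(Z)={1,2,3,4,5}: Y {1,2,4,6}->{1,2,4}; Z {1,2,3,4,5}->{2,3,4,5}
Constraint 2 (U + X = Z) on D(U)={1,2,4,5} D(X)={3,4,5,6} D(Z)={2,3,4,5}: U {1,2,4,5}->{1,2}; X {3,4,5,6}->{3,4}; Z {2,3,4,5}->{4,5}
Constraint 3 (U != X) on D(U)={1,2} D(X)={3,4}: no change
So after constraint 3: D(X) = {3,4}

Answer: {3,4}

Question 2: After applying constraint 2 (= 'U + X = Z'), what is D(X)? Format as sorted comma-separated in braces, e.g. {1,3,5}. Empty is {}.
Constraint 1 (Y < Z) on D(Y)={1,2,4,6} D(Z)={1,2,3,4,5}: Y {1,2,4,6}->{1,2,4}; Z {1,2,3,4,5}->{2,3,4,5}
Constraint 2 (U + X = Z) on D(U)={1,2,4,5} D(X)={3,4,5,6} D(Z)={2,3,4,5}: U {1,2,4,5}->{1,2}; X {3,4,5,6}->{3,4}; Z {2,3,4,5}->{4,5}
So after constraint 2: D(X) = {3,4}

Answer: {3,4}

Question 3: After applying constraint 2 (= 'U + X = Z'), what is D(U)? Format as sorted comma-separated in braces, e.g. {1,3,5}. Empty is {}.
Constraint 1 (Y < Z) on D(Y)={1,2,4,6} D(Z)={1,2,3,4,5}: Y {1,2,4,6}->{1,2,4}; Z {1,2,3,4,5}->{2,3,4,5}
Constraint 2 (U + X = Z) on D(U)={1,2,4,5} D(X)={3,4,5,6} D(Z)={2,3,4,5}: U {1,2,4,5}->{1,2}; X {3,4,5,6}->{3,4}; Z {2,3,4,5}->{4,5}
So after constraint 2: D(U) = {1,2}

Answer: {1,2}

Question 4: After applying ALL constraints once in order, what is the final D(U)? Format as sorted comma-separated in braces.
Answer: {1,2}

Derivation:
Constraint 1 (Y < Z) on D(Y)={1,2,4,6} D(Z)={1,2,3,4,5}: Y {1,2,4,6}->{1,2,4}; Z {1,2,3,4,5}->{2,3,4,5}
Constraint 2 (U + X = Z) on D(U)={1,2,4,5} D(X)={3,4,5,6} D(Z)={2,3,4,5}: U {1,2,4,5}->{1,2}; X {3,4,5,6}->{3,4}; Z {2,3,4,5}->{4,5}
Constraint 3 (U != X) on D(U)={1,2} D(X)={3,4}: no change
So after all 3 constraints: D(U) = {1,2}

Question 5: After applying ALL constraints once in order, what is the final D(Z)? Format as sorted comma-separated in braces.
Answer: {4,5}

Derivation:
Constraint 1 (Y < Z) on D(Y)={1,2,4,6} D(Z)={1,2,3,4,5}: Y {1,2,4,6}->{1,2,4}; Z {1,2,3,4,5}->{2,3,4,5}
Constraint 2 (U + X = Z) on D(U)={1,2,4,5} D(X)={3,4,5,6} D(Z)={2,3,4,5}: U {1,2,4,5}->{1,2}; X {3,4,5,6}->{3,4}; Z {2,3,4,5}->{4,5}
Constraint 3 (U != X) on D(U)={1,2} D(X)={3,4}: no change
So after all 3 constraints: D(Z) = {4,5}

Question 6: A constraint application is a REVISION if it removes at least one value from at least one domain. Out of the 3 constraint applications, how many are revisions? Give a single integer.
Constraint 1 (Y < Z) on D(Y)={1,2,4,6} D(Z)={1,2,3,4,5}: Y {1,2,4,6}->{1,2,4}; Z {1,2,3,4,5}->{2,3,4,5} => REVISION
Constraint 2 (U + X = Z) on D(U)={1,2,4,5} D(X)={3,4,5,6} D(Z)={2,3,4,5}: U {1,2,4,5}->{1,2}; X {3,4,5,6}->{3,4}; Z {2,3,4,5}->{4,5} => REVISION
Constraint 3 (U != X) on D(U)={1,2} D(X)={3,4}: no change => not a revision
Total revisions = 2

Answer: 2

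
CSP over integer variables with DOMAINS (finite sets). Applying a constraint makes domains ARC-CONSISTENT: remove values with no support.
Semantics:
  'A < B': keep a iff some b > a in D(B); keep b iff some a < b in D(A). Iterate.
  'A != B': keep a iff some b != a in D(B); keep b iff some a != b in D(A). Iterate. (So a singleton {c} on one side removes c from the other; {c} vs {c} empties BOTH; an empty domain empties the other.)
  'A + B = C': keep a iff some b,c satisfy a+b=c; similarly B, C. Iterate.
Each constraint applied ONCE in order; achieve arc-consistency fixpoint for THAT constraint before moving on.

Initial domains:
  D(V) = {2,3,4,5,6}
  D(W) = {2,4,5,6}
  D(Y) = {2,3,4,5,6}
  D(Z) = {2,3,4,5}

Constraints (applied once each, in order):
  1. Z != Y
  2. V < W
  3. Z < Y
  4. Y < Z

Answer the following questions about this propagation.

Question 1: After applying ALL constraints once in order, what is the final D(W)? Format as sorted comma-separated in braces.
Constraint 1 (Z != Y) on D(Z)={2,3,4,5} D(Y)={2,3,4,5,6}: no change
Constraint 2 (V < W) on D(V)={2,3,4,5,6} D(W)={2,4,5,6}: V {2,3,4,5,6}->{2,3,4,5}; W {2,4,5,6}->{4,5,6}
Constraint 3 (Z < Y) on D(Z)={2,3,4,5} D(Y)={2,3,4,5,6}: Y {2,3,4,5,6}->{3,4,5,6}
Constraint 4 (Y < Z) on D(Y)={3,4,5,6} D(Z)={2,3,4,5}: Y {3,4,5,6}->{3,4}; Z {2,3,4,5}->{4,5}
So after all 4 constraints: D(W) = {4,5,6}

Answer: {4,5,6}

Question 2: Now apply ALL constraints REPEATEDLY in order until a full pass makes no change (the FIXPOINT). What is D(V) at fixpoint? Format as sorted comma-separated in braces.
pass 0 (initial): D(V)={2,3,4,5,6}
pass 1: V {2,3,4,5,6}->{2,3,4,5}; W {2,4,5,6}->{4,5,6}; Y {2,3,4,5,6}->{3,4}; Z {2,3,4,5}->{4,5}
pass 2: Y {3,4}->{}; Z {4,5}->{}
pass 3: no change
Fixpoint after 3 passes: D(V) = {2,3,4,5}

Answer: {2,3,4,5}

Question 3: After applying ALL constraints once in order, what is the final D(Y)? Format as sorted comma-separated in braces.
Constraint 1 (Z != Y) on D(Z)={2,3,4,5} D(Y)={2,3,4,5,6}: no change
Constraint 2 (V < W) on D(V)={2,3,4,5,6} D(W)={2,4,5,6}: V {2,3,4,5,6}->{2,3,4,5}; W {2,4,5,6}->{4,5,6}
Constraint 3 (Z < Y) on D(Z)={2,3,4,5} D(Y)={2,3,4,5,6}: Y {2,3,4,5,6}->{3,4,5,6}
Constraint 4 (Y < Z) on D(Y)={3,4,5,6} D(Z)={2,3,4,5}: Y {3,4,5,6}->{3,4}; Z {2,3,4,5}->{4,5}
So after all 4 constraints: D(Y) = {3,4}

Answer: {3,4}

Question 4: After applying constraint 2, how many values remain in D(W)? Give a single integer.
Constraint 1 (Z != Y) on D(Z)={2,3,4,5} D(Y)={2,3,4,5,6}: no change
Constraint 2 (V < W) on D(V)={2,3,4,5,6} D(W)={2,4,5,6}: V {2,3,4,5,6}->{2,3,4,5}; W {2,4,5,6}->{4,5,6}
So after constraint 2: D(W)={4,5,6}, size = 3

Answer: 3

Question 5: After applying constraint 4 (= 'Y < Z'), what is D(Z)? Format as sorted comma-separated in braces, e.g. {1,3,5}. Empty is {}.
Answer: {4,5}

Derivation:
Constraint 1 (Z != Y) on D(Z)={2,3,4,5} D(Y)={2,3,4,5,6}: no change
Constraint 2 (V < W) on D(V)={2,3,4,5,6} D(W)={2,4,5,6}: V {2,3,4,5,6}->{2,3,4,5}; W {2,4,5,6}->{4,5,6}
Constraint 3 (Z < Y) on D(Z)={2,3,4,5} D(Y)={2,3,4,5,6}: Y {2,3,4,5,6}->{3,4,5,6}
Constraint 4 (Y < Z) on D(Y)={3,4,5,6} D(Z)={2,3,4,5}: Y {3,4,5,6}->{3,4}; Z {2,3,4,5}->{4,5}
So after constraint 4: D(Z) = {4,5}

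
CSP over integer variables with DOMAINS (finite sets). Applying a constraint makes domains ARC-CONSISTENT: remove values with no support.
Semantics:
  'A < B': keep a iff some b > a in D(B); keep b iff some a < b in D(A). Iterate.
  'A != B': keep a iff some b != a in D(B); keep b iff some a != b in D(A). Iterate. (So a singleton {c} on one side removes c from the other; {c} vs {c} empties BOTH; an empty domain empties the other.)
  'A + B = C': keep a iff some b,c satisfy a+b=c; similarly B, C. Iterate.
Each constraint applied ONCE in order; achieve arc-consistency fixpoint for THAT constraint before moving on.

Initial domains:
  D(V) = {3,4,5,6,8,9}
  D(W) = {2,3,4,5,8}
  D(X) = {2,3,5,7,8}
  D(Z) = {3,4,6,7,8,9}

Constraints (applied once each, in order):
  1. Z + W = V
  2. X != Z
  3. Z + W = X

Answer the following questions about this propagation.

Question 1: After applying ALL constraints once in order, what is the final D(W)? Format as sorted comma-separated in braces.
Answer: {2,3,4,5}

Derivation:
Constraint 1 (Z + W = V) on D(Z)={3,4,6,7,8,9} D(W)={2,3,4,5,8} D(V)={3,4,5,6,8,9}: Z {3,4,6,7,8,9}->{3,4,6,7}; W {2,3,4,5,8}->{2,3,4,5}; V {3,4,5,6,8,9}->{5,6,8,9}
Constraint 2 (X != Z) on D(X)={2,3,5,7,8} D(Z)={3,4,6,7}: no change
Constraint 3 (Z + W = X) on D(Z)={3,4,6,7} D(W)={2,3,4,5} D(X)={2,3,5,7,8}: Z {3,4,6,7}->{3,4,6}; X {2,3,5,7,8}->{5,7,8}
So after all 3 constraints: D(W) = {2,3,4,5}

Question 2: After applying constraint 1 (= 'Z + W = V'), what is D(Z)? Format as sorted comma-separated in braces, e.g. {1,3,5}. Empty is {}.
Answer: {3,4,6,7}

Derivation:
Constraint 1 (Z + W = V) on D(Z)={3,4,6,7,8,9} D(W)={2,3,4,5,8} D(V)={3,4,5,6,8,9}: Z {3,4,6,7,8,9}->{3,4,6,7}; W {2,3,4,5,8}->{2,3,4,5}; V {3,4,5,6,8,9}->{5,6,8,9}
So after constraint 1: D(Z) = {3,4,6,7}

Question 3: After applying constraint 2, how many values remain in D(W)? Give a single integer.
Constraint 1 (Z + W = V) on D(Z)={3,4,6,7,8,9} D(W)={2,3,4,5,8} D(V)={3,4,5,6,8,9}: Z {3,4,6,7,8,9}->{3,4,6,7}; W {2,3,4,5,8}->{2,3,4,5}; V {3,4,5,6,8,9}->{5,6,8,9}
Constraint 2 (X != Z) on D(X)={2,3,5,7,8} D(Z)={3,4,6,7}: no change
So after constraint 2: D(W)={2,3,4,5}, size = 4

Answer: 4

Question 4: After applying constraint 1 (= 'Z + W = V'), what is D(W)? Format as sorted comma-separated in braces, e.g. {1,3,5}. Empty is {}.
Constraint 1 (Z + W = V) on D(Z)={3,4,6,7,8,9} D(W)={2,3,4,5,8} D(V)={3,4,5,6,8,9}: Z {3,4,6,7,8,9}->{3,4,6,7}; W {2,3,4,5,8}->{2,3,4,5}; V {3,4,5,6,8,9}->{5,6,8,9}
So after constraint 1: D(W) = {2,3,4,5}

Answer: {2,3,4,5}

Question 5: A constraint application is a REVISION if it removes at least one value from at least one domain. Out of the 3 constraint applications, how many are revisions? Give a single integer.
Constraint 1 (Z + W = V) on D(Z)={3,4,6,7,8,9} D(W)={2,3,4,5,8} D(V)={3,4,5,6,8,9}: Z {3,4,6,7,8,9}->{3,4,6,7}; W {2,3,4,5,8}->{2,3,4,5}; V {3,4,5,6,8,9}->{5,6,8,9} => REVISION
Constraint 2 (X != Z) on D(X)={2,3,5,7,8} D(Z)={3,4,6,7}: no change => not a revision
Constraint 3 (Z + W = X) on D(Z)={3,4,6,7} D(W)={2,3,4,5} D(X)={2,3,5,7,8}: Z {3,4,6,7}->{3,4,6}; X {2,3,5,7,8}->{5,7,8} => REVISION
Total revisions = 2

Answer: 2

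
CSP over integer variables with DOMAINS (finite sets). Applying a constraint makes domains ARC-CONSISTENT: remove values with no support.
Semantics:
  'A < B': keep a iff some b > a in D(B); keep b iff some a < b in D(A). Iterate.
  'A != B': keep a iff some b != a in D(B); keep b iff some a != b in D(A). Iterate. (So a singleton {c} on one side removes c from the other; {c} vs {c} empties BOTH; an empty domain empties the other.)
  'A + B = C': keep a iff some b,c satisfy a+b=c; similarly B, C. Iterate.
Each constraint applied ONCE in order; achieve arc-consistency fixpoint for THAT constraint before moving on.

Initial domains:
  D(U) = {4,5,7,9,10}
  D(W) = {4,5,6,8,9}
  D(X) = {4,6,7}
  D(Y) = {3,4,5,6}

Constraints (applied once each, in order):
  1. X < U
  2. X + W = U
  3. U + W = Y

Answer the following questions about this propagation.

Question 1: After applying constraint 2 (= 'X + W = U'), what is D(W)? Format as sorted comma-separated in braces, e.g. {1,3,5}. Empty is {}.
Answer: {4,5,6}

Derivation:
Constraint 1 (X < U) on D(X)={4,6,7} D(U)={4,5,7,9,10}: U {4,5,7,9,10}->{5,7,9,10}
Constraint 2 (X + W = U) on D(X)={4,6,7} D(W)={4,5,6,8,9} D(U)={5,7,9,10}: X {4,6,7}->{4,6}; W {4,5,6,8,9}->{4,5,6}; U {5,7,9,10}->{9,10}
So after constraint 2: D(W) = {4,5,6}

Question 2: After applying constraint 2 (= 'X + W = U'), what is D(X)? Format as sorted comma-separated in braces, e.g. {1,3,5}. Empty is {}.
Answer: {4,6}

Derivation:
Constraint 1 (X < U) on D(X)={4,6,7} D(U)={4,5,7,9,10}: U {4,5,7,9,10}->{5,7,9,10}
Constraint 2 (X + W = U) on D(X)={4,6,7} D(W)={4,5,6,8,9} D(U)={5,7,9,10}: X {4,6,7}->{4,6}; W {4,5,6,8,9}->{4,5,6}; U {5,7,9,10}->{9,10}
So after constraint 2: D(X) = {4,6}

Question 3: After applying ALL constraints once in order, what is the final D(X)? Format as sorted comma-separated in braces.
Answer: {4,6}

Derivation:
Constraint 1 (X < U) on D(X)={4,6,7} D(U)={4,5,7,9,10}: U {4,5,7,9,10}->{5,7,9,10}
Constraint 2 (X + W = U) on D(X)={4,6,7} D(W)={4,5,6,8,9} D(U)={5,7,9,10}: X {4,6,7}->{4,6}; W {4,5,6,8,9}->{4,5,6}; U {5,7,9,10}->{9,10}
Constraint 3 (U + W = Y) on D(U)={9,10} D(W)={4,5,6} D(Y)={3,4,5,6}: U {9,10}->{}; W {4,5,6}->{}; Y {3,4,5,6}->{}
So after all 3 constraints: D(X) = {4,6}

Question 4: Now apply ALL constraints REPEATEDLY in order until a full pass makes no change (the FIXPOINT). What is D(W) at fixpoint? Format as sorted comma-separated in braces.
Answer: {}

Derivation:
pass 0 (initial): D(W)={4,5,6,8,9}
pass 1: U {4,5,7,9,10}->{}; W {4,5,6,8,9}->{}; X {4,6,7}->{4,6}; Y {3,4,5,6}->{}
pass 2: X {4,6}->{}
pass 3: no change
Fixpoint after 3 passes: D(W) = {}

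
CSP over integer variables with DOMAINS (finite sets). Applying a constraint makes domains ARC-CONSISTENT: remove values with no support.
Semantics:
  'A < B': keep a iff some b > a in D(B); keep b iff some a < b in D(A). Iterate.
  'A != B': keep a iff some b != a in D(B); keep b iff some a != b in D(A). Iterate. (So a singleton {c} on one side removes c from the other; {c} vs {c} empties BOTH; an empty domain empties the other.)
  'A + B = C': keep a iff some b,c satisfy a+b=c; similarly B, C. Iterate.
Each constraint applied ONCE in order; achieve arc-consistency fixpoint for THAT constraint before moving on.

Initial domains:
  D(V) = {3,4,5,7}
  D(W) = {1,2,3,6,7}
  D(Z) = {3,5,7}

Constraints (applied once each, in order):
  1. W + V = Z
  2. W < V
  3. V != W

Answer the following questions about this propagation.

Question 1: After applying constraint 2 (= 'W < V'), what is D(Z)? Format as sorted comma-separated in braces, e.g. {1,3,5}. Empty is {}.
Answer: {5,7}

Derivation:
Constraint 1 (W + V = Z) on D(W)={1,2,3,6,7} D(V)={3,4,5,7} D(Z)={3,5,7}: W {1,2,3,6,7}->{1,2,3}; V {3,4,5,7}->{3,4,5}; Z {3,5,7}->{5,7}
Constraint 2 (W < V) on D(W)={1,2,3} D(V)={3,4,5}: no change
So after constraint 2: D(Z) = {5,7}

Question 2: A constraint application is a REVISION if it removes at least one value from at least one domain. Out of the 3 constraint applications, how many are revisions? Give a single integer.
Constraint 1 (W + V = Z) on D(W)={1,2,3,6,7} D(V)={3,4,5,7} D(Z)={3,5,7}: W {1,2,3,6,7}->{1,2,3}; V {3,4,5,7}->{3,4,5}; Z {3,5,7}->{5,7} => REVISION
Constraint 2 (W < V) on D(W)={1,2,3} D(V)={3,4,5}: no change => not a revision
Constraint 3 (V != W) on D(V)={3,4,5} D(W)={1,2,3}: no change => not a revision
Total revisions = 1

Answer: 1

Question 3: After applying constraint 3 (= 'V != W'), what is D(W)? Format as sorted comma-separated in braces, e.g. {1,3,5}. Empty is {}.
Constraint 1 (W + V = Z) on D(W)={1,2,3,6,7} D(V)={3,4,5,7} D(Z)={3,5,7}: W {1,2,3,6,7}->{1,2,3}; V {3,4,5,7}->{3,4,5}; Z {3,5,7}->{5,7}
Constraint 2 (W < V) on D(W)={1,2,3} D(V)={3,4,5}: no change
Constraint 3 (V != W) on D(V)={3,4,5} D(W)={1,2,3}: no change
So after constraint 3: D(W) = {1,2,3}

Answer: {1,2,3}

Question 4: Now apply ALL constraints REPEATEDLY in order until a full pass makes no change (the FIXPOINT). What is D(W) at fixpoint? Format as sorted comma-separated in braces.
pass 0 (initial): D(W)={1,2,3,6,7}
pass 1: V {3,4,5,7}->{3,4,5}; W {1,2,3,6,7}->{1,2,3}; Z {3,5,7}->{5,7}
pass 2: no change
Fixpoint after 2 passes: D(W) = {1,2,3}

Answer: {1,2,3}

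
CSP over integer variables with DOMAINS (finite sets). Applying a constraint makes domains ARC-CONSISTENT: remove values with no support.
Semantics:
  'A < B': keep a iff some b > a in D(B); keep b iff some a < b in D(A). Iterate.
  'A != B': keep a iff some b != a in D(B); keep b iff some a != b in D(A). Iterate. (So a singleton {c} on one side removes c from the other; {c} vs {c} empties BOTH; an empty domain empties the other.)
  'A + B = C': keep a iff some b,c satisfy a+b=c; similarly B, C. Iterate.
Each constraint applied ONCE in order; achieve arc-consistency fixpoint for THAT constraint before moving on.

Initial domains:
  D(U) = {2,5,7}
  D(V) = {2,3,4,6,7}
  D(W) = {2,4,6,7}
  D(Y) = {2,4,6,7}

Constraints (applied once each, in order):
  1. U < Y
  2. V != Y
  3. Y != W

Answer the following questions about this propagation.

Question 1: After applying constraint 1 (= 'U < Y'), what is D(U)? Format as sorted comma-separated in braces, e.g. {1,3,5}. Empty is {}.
Answer: {2,5}

Derivation:
Constraint 1 (U < Y) on D(U)={2,5,7} D(Y)={2,4,6,7}: U {2,5,7}->{2,5}; Y {2,4,6,7}->{4,6,7}
So after constraint 1: D(U) = {2,5}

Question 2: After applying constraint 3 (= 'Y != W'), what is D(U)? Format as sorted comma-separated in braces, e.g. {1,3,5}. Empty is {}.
Answer: {2,5}

Derivation:
Constraint 1 (U < Y) on D(U)={2,5,7} D(Y)={2,4,6,7}: U {2,5,7}->{2,5}; Y {2,4,6,7}->{4,6,7}
Constraint 2 (V != Y) on D(V)={2,3,4,6,7} D(Y)={4,6,7}: no change
Constraint 3 (Y != W) on D(Y)={4,6,7} D(W)={2,4,6,7}: no change
So after constraint 3: D(U) = {2,5}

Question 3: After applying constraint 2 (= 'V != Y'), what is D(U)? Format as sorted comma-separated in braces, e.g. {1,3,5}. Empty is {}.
Constraint 1 (U < Y) on D(U)={2,5,7} D(Y)={2,4,6,7}: U {2,5,7}->{2,5}; Y {2,4,6,7}->{4,6,7}
Constraint 2 (V != Y) on D(V)={2,3,4,6,7} D(Y)={4,6,7}: no change
So after constraint 2: D(U) = {2,5}

Answer: {2,5}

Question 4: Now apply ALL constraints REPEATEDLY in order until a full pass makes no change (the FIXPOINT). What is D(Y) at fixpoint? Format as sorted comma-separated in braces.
pass 0 (initial): D(Y)={2,4,6,7}
pass 1: U {2,5,7}->{2,5}; Y {2,4,6,7}->{4,6,7}
pass 2: no change
Fixpoint after 2 passes: D(Y) = {4,6,7}

Answer: {4,6,7}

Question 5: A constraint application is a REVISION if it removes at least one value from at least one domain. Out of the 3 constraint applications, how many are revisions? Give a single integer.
Answer: 1

Derivation:
Constraint 1 (U < Y) on D(U)={2,5,7} D(Y)={2,4,6,7}: U {2,5,7}->{2,5}; Y {2,4,6,7}->{4,6,7} => REVISION
Constraint 2 (V != Y) on D(V)={2,3,4,6,7} D(Y)={4,6,7}: no change => not a revision
Constraint 3 (Y != W) on D(Y)={4,6,7} D(W)={2,4,6,7}: no change => not a revision
Total revisions = 1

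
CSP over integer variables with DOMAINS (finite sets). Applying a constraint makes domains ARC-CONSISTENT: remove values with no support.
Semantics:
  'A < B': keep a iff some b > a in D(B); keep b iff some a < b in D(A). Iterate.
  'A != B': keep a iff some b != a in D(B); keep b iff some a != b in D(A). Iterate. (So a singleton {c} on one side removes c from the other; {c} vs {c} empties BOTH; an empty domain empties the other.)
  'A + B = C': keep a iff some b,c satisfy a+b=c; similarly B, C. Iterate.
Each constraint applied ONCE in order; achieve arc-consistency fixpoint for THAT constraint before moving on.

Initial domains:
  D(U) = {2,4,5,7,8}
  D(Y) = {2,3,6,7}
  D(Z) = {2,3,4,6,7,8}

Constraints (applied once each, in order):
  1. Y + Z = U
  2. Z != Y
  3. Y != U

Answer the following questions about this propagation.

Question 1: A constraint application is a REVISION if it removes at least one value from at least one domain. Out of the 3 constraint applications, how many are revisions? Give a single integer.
Constraint 1 (Y + Z = U) on D(Y)={2,3,6,7} D(Z)={2,3,4,6,7,8} D(U)={2,4,5,7,8}: Y {2,3,6,7}->{2,3,6}; Z {2,3,4,6,7,8}->{2,3,4,6}; U {2,4,5,7,8}->{4,5,7,8} => REVISION
Constraint 2 (Z != Y) on D(Z)={2,3,4,6} D(Y)={2,3,6}: no change => not a revision
Constraint 3 (Y != U) on D(Y)={2,3,6} D(U)={4,5,7,8}: no change => not a revision
Total revisions = 1

Answer: 1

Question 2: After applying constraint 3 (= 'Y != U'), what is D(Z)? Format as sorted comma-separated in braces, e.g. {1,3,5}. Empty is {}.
Answer: {2,3,4,6}

Derivation:
Constraint 1 (Y + Z = U) on D(Y)={2,3,6,7} D(Z)={2,3,4,6,7,8} D(U)={2,4,5,7,8}: Y {2,3,6,7}->{2,3,6}; Z {2,3,4,6,7,8}->{2,3,4,6}; U {2,4,5,7,8}->{4,5,7,8}
Constraint 2 (Z != Y) on D(Z)={2,3,4,6} D(Y)={2,3,6}: no change
Constraint 3 (Y != U) on D(Y)={2,3,6} D(U)={4,5,7,8}: no change
So after constraint 3: D(Z) = {2,3,4,6}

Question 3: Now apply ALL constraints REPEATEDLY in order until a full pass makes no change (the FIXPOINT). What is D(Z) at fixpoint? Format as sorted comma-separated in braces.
pass 0 (initial): D(Z)={2,3,4,6,7,8}
pass 1: U {2,4,5,7,8}->{4,5,7,8}; Y {2,3,6,7}->{2,3,6}; Z {2,3,4,6,7,8}->{2,3,4,6}
pass 2: no change
Fixpoint after 2 passes: D(Z) = {2,3,4,6}

Answer: {2,3,4,6}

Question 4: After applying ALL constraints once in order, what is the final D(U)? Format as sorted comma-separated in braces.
Answer: {4,5,7,8}

Derivation:
Constraint 1 (Y + Z = U) on D(Y)={2,3,6,7} D(Z)={2,3,4,6,7,8} D(U)={2,4,5,7,8}: Y {2,3,6,7}->{2,3,6}; Z {2,3,4,6,7,8}->{2,3,4,6}; U {2,4,5,7,8}->{4,5,7,8}
Constraint 2 (Z != Y) on D(Z)={2,3,4,6} D(Y)={2,3,6}: no change
Constraint 3 (Y != U) on D(Y)={2,3,6} D(U)={4,5,7,8}: no change
So after all 3 constraints: D(U) = {4,5,7,8}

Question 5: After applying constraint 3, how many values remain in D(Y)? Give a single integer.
Answer: 3

Derivation:
Constraint 1 (Y + Z = U) on D(Y)={2,3,6,7} D(Z)={2,3,4,6,7,8} D(U)={2,4,5,7,8}: Y {2,3,6,7}->{2,3,6}; Z {2,3,4,6,7,8}->{2,3,4,6}; U {2,4,5,7,8}->{4,5,7,8}
Constraint 2 (Z != Y) on D(Z)={2,3,4,6} D(Y)={2,3,6}: no change
Constraint 3 (Y != U) on D(Y)={2,3,6} D(U)={4,5,7,8}: no change
So after constraint 3: D(Y)={2,3,6}, size = 3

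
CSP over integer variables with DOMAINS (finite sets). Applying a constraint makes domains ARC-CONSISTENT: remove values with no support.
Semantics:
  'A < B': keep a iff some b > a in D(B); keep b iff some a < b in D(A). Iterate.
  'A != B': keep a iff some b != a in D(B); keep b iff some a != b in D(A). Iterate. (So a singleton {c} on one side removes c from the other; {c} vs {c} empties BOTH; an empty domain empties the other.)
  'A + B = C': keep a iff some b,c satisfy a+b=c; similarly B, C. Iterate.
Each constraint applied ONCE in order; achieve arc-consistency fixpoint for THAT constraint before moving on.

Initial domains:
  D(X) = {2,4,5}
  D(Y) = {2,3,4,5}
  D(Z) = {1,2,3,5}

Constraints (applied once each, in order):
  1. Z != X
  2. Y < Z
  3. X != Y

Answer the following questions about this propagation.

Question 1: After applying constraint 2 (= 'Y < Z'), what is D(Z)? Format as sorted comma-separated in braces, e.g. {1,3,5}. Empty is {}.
Answer: {3,5}

Derivation:
Constraint 1 (Z != X) on D(Z)={1,2,3,5} D(X)={2,4,5}: no change
Constraint 2 (Y < Z) on D(Y)={2,3,4,5} D(Z)={1,2,3,5}: Y {2,3,4,5}->{2,3,4}; Z {1,2,3,5}->{3,5}
So after constraint 2: D(Z) = {3,5}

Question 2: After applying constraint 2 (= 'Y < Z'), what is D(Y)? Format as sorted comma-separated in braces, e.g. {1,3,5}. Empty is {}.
Answer: {2,3,4}

Derivation:
Constraint 1 (Z != X) on D(Z)={1,2,3,5} D(X)={2,4,5}: no change
Constraint 2 (Y < Z) on D(Y)={2,3,4,5} D(Z)={1,2,3,5}: Y {2,3,4,5}->{2,3,4}; Z {1,2,3,5}->{3,5}
So after constraint 2: D(Y) = {2,3,4}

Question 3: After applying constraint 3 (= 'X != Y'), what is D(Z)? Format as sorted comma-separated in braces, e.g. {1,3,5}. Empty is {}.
Constraint 1 (Z != X) on D(Z)={1,2,3,5} D(X)={2,4,5}: no change
Constraint 2 (Y < Z) on D(Y)={2,3,4,5} D(Z)={1,2,3,5}: Y {2,3,4,5}->{2,3,4}; Z {1,2,3,5}->{3,5}
Constraint 3 (X != Y) on D(X)={2,4,5} D(Y)={2,3,4}: no change
So after constraint 3: D(Z) = {3,5}

Answer: {3,5}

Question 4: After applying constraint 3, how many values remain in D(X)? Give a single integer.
Answer: 3

Derivation:
Constraint 1 (Z != X) on D(Z)={1,2,3,5} D(X)={2,4,5}: no change
Constraint 2 (Y < Z) on D(Y)={2,3,4,5} D(Z)={1,2,3,5}: Y {2,3,4,5}->{2,3,4}; Z {1,2,3,5}->{3,5}
Constraint 3 (X != Y) on D(X)={2,4,5} D(Y)={2,3,4}: no change
So after constraint 3: D(X)={2,4,5}, size = 3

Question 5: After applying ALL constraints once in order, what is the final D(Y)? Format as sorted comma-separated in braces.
Answer: {2,3,4}

Derivation:
Constraint 1 (Z != X) on D(Z)={1,2,3,5} D(X)={2,4,5}: no change
Constraint 2 (Y < Z) on D(Y)={2,3,4,5} D(Z)={1,2,3,5}: Y {2,3,4,5}->{2,3,4}; Z {1,2,3,5}->{3,5}
Constraint 3 (X != Y) on D(X)={2,4,5} D(Y)={2,3,4}: no change
So after all 3 constraints: D(Y) = {2,3,4}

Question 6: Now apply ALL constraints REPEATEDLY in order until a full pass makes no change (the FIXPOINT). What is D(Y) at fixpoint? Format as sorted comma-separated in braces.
pass 0 (initial): D(Y)={2,3,4,5}
pass 1: Y {2,3,4,5}->{2,3,4}; Z {1,2,3,5}->{3,5}
pass 2: no change
Fixpoint after 2 passes: D(Y) = {2,3,4}

Answer: {2,3,4}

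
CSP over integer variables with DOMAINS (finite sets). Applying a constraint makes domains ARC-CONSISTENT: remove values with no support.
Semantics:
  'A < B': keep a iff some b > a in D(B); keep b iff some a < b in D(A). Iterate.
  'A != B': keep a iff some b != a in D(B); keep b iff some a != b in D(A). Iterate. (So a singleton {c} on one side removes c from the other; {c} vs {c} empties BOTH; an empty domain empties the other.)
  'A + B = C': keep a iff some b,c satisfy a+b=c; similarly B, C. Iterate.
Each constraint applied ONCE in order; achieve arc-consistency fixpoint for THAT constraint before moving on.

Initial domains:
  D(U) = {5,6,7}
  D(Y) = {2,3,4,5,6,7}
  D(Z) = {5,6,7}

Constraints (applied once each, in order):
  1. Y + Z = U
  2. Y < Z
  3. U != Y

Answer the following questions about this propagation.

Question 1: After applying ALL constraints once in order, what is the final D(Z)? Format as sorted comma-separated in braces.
Constraint 1 (Y + Z = U) on D(Y)={2,3,4,5,6,7} D(Z)={5,6,7} D(U)={5,6,7}: Y {2,3,4,5,6,7}->{2}; Z {5,6,7}->{5}; U {5,6,7}->{7}
Constraint 2 (Y < Z) on D(Y)={2} D(Z)={5}: no change
Constraint 3 (U != Y) on D(U)={7} D(Y)={2}: no change
So after all 3 constraints: D(Z) = {5}

Answer: {5}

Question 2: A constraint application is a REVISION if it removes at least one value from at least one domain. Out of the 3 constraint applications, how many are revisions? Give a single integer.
Constraint 1 (Y + Z = U) on D(Y)={2,3,4,5,6,7} D(Z)={5,6,7} D(U)={5,6,7}: Y {2,3,4,5,6,7}->{2}; Z {5,6,7}->{5}; U {5,6,7}->{7} => REVISION
Constraint 2 (Y < Z) on D(Y)={2} D(Z)={5}: no change => not a revision
Constraint 3 (U != Y) on D(U)={7} D(Y)={2}: no change => not a revision
Total revisions = 1

Answer: 1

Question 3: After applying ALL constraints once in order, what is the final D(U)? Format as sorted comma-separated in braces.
Constraint 1 (Y + Z = U) on D(Y)={2,3,4,5,6,7} D(Z)={5,6,7} D(U)={5,6,7}: Y {2,3,4,5,6,7}->{2}; Z {5,6,7}->{5}; U {5,6,7}->{7}
Constraint 2 (Y < Z) on D(Y)={2} D(Z)={5}: no change
Constraint 3 (U != Y) on D(U)={7} D(Y)={2}: no change
So after all 3 constraints: D(U) = {7}

Answer: {7}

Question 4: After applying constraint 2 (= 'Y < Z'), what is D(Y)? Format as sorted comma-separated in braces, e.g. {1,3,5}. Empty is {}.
Constraint 1 (Y + Z = U) on D(Y)={2,3,4,5,6,7} D(Z)={5,6,7} D(U)={5,6,7}: Y {2,3,4,5,6,7}->{2}; Z {5,6,7}->{5}; U {5,6,7}->{7}
Constraint 2 (Y < Z) on D(Y)={2} D(Z)={5}: no change
So after constraint 2: D(Y) = {2}

Answer: {2}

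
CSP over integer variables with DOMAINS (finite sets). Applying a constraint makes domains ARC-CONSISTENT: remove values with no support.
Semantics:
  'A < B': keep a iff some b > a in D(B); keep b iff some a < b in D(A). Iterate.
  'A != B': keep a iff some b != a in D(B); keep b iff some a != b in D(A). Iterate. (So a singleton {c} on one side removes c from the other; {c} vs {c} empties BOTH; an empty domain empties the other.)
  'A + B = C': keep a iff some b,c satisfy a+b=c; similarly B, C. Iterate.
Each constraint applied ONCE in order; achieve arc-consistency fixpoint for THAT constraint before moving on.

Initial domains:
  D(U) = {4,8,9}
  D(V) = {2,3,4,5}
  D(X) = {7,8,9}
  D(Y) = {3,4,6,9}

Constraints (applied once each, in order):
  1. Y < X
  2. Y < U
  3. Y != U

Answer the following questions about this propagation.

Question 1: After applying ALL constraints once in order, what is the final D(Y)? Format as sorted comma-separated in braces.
Constraint 1 (Y < X) on D(Y)={3,4,6,9} D(X)={7,8,9}: Y {3,4,6,9}->{3,4,6}
Constraint 2 (Y < U) on D(Y)={3,4,6} D(U)={4,8,9}: no change
Constraint 3 (Y != U) on D(Y)={3,4,6} D(U)={4,8,9}: no change
So after all 3 constraints: D(Y) = {3,4,6}

Answer: {3,4,6}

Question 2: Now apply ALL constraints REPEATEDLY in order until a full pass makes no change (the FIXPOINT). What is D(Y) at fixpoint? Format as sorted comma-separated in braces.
Answer: {3,4,6}

Derivation:
pass 0 (initial): D(Y)={3,4,6,9}
pass 1: Y {3,4,6,9}->{3,4,6}
pass 2: no change
Fixpoint after 2 passes: D(Y) = {3,4,6}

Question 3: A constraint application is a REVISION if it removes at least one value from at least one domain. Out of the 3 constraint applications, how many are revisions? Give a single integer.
Constraint 1 (Y < X) on D(Y)={3,4,6,9} D(X)={7,8,9}: Y {3,4,6,9}->{3,4,6} => REVISION
Constraint 2 (Y < U) on D(Y)={3,4,6} D(U)={4,8,9}: no change => not a revision
Constraint 3 (Y != U) on D(Y)={3,4,6} D(U)={4,8,9}: no change => not a revision
Total revisions = 1

Answer: 1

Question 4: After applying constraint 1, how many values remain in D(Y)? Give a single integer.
Answer: 3

Derivation:
Constraint 1 (Y < X) on D(Y)={3,4,6,9} D(X)={7,8,9}: Y {3,4,6,9}->{3,4,6}
So after constraint 1: D(Y)={3,4,6}, size = 3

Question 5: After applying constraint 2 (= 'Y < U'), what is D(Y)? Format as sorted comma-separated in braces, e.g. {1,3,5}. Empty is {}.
Answer: {3,4,6}

Derivation:
Constraint 1 (Y < X) on D(Y)={3,4,6,9} D(X)={7,8,9}: Y {3,4,6,9}->{3,4,6}
Constraint 2 (Y < U) on D(Y)={3,4,6} D(U)={4,8,9}: no change
So after constraint 2: D(Y) = {3,4,6}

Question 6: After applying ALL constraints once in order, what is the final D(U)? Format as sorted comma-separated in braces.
Constraint 1 (Y < X) on D(Y)={3,4,6,9} D(X)={7,8,9}: Y {3,4,6,9}->{3,4,6}
Constraint 2 (Y < U) on D(Y)={3,4,6} D(U)={4,8,9}: no change
Constraint 3 (Y != U) on D(Y)={3,4,6} D(U)={4,8,9}: no change
So after all 3 constraints: D(U) = {4,8,9}

Answer: {4,8,9}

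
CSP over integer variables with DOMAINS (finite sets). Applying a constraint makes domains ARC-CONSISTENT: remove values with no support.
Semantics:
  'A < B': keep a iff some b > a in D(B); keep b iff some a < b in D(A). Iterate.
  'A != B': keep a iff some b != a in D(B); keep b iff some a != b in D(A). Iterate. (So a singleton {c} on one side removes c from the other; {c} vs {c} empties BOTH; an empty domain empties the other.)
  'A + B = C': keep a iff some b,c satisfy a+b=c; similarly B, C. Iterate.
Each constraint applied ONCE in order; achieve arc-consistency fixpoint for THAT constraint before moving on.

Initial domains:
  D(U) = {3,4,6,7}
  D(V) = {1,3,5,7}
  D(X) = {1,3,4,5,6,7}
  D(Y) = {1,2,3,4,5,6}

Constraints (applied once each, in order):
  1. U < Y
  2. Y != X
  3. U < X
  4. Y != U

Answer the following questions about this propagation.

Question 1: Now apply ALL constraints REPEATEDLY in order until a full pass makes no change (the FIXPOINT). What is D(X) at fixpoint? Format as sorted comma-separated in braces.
Answer: {4,5,6,7}

Derivation:
pass 0 (initial): D(X)={1,3,4,5,6,7}
pass 1: U {3,4,6,7}->{3,4}; X {1,3,4,5,6,7}->{4,5,6,7}; Y {1,2,3,4,5,6}->{4,5,6}
pass 2: no change
Fixpoint after 2 passes: D(X) = {4,5,6,7}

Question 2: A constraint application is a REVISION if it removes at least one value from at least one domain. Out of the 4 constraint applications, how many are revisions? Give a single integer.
Answer: 2

Derivation:
Constraint 1 (U < Y) on D(U)={3,4,6,7} D(Y)={1,2,3,4,5,6}: U {3,4,6,7}->{3,4}; Y {1,2,3,4,5,6}->{4,5,6} => REVISION
Constraint 2 (Y != X) on D(Y)={4,5,6} D(X)={1,3,4,5,6,7}: no change => not a revision
Constraint 3 (U < X) on D(U)={3,4} D(X)={1,3,4,5,6,7}: X {1,3,4,5,6,7}->{4,5,6,7} => REVISION
Constraint 4 (Y != U) on D(Y)={4,5,6} D(U)={3,4}: no change => not a revision
Total revisions = 2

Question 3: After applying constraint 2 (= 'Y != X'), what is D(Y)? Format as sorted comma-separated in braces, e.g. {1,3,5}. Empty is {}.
Constraint 1 (U < Y) on D(U)={3,4,6,7} D(Y)={1,2,3,4,5,6}: U {3,4,6,7}->{3,4}; Y {1,2,3,4,5,6}->{4,5,6}
Constraint 2 (Y != X) on D(Y)={4,5,6} D(X)={1,3,4,5,6,7}: no change
So after constraint 2: D(Y) = {4,5,6}

Answer: {4,5,6}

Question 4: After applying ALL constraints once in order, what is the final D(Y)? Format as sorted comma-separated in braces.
Constraint 1 (U < Y) on D(U)={3,4,6,7} D(Y)={1,2,3,4,5,6}: U {3,4,6,7}->{3,4}; Y {1,2,3,4,5,6}->{4,5,6}
Constraint 2 (Y != X) on D(Y)={4,5,6} D(X)={1,3,4,5,6,7}: no change
Constraint 3 (U < X) on D(U)={3,4} D(X)={1,3,4,5,6,7}: X {1,3,4,5,6,7}->{4,5,6,7}
Constraint 4 (Y != U) on D(Y)={4,5,6} D(U)={3,4}: no change
So after all 4 constraints: D(Y) = {4,5,6}

Answer: {4,5,6}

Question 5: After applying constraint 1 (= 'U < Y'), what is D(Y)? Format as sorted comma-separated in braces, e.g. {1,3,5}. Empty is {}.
Constraint 1 (U < Y) on D(U)={3,4,6,7} D(Y)={1,2,3,4,5,6}: U {3,4,6,7}->{3,4}; Y {1,2,3,4,5,6}->{4,5,6}
So after constraint 1: D(Y) = {4,5,6}

Answer: {4,5,6}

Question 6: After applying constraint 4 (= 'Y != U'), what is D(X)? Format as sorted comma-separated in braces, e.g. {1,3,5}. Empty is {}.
Constraint 1 (U < Y) on D(U)={3,4,6,7} D(Y)={1,2,3,4,5,6}: U {3,4,6,7}->{3,4}; Y {1,2,3,4,5,6}->{4,5,6}
Constraint 2 (Y != X) on D(Y)={4,5,6} D(X)={1,3,4,5,6,7}: no change
Constraint 3 (U < X) on D(U)={3,4} D(X)={1,3,4,5,6,7}: X {1,3,4,5,6,7}->{4,5,6,7}
Constraint 4 (Y != U) on D(Y)={4,5,6} D(U)={3,4}: no change
So after constraint 4: D(X) = {4,5,6,7}

Answer: {4,5,6,7}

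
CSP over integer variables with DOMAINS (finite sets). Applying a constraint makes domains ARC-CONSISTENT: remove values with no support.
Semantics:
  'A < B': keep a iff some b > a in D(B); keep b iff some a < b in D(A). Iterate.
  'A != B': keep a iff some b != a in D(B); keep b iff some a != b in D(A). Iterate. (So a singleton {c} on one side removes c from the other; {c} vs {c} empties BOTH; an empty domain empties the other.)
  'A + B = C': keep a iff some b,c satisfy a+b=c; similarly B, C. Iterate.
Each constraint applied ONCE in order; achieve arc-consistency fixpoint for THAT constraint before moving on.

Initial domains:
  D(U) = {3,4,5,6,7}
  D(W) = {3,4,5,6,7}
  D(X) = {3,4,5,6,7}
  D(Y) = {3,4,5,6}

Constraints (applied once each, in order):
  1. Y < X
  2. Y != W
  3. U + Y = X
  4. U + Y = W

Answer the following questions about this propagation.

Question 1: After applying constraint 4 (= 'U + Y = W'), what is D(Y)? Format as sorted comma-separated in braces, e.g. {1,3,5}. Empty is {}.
Answer: {3,4}

Derivation:
Constraint 1 (Y < X) on D(Y)={3,4,5,6} D(X)={3,4,5,6,7}: X {3,4,5,6,7}->{4,5,6,7}
Constraint 2 (Y != W) on D(Y)={3,4,5,6} D(W)={3,4,5,6,7}: no change
Constraint 3 (U + Y = X) on D(U)={3,4,5,6,7} D(Y)={3,4,5,6} D(X)={4,5,6,7}: U {3,4,5,6,7}->{3,4}; Y {3,4,5,6}->{3,4}; X {4,5,6,7}->{6,7}
Constraint 4 (U + Y = W) on D(U)={3,4} D(Y)={3,4} D(W)={3,4,5,6,7}: W {3,4,5,6,7}->{6,7}
So after constraint 4: D(Y) = {3,4}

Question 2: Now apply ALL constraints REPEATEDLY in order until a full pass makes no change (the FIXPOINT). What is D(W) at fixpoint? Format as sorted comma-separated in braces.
Answer: {6,7}

Derivation:
pass 0 (initial): D(W)={3,4,5,6,7}
pass 1: U {3,4,5,6,7}->{3,4}; W {3,4,5,6,7}->{6,7}; X {3,4,5,6,7}->{6,7}; Y {3,4,5,6}->{3,4}
pass 2: no change
Fixpoint after 2 passes: D(W) = {6,7}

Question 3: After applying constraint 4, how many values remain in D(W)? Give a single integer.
Constraint 1 (Y < X) on D(Y)={3,4,5,6} D(X)={3,4,5,6,7}: X {3,4,5,6,7}->{4,5,6,7}
Constraint 2 (Y != W) on D(Y)={3,4,5,6} D(W)={3,4,5,6,7}: no change
Constraint 3 (U + Y = X) on D(U)={3,4,5,6,7} D(Y)={3,4,5,6} D(X)={4,5,6,7}: U {3,4,5,6,7}->{3,4}; Y {3,4,5,6}->{3,4}; X {4,5,6,7}->{6,7}
Constraint 4 (U + Y = W) on D(U)={3,4} D(Y)={3,4} D(W)={3,4,5,6,7}: W {3,4,5,6,7}->{6,7}
So after constraint 4: D(W)={6,7}, size = 2

Answer: 2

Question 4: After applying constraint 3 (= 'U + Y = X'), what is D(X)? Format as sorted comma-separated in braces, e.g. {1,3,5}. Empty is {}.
Constraint 1 (Y < X) on D(Y)={3,4,5,6} D(X)={3,4,5,6,7}: X {3,4,5,6,7}->{4,5,6,7}
Constraint 2 (Y != W) on D(Y)={3,4,5,6} D(W)={3,4,5,6,7}: no change
Constraint 3 (U + Y = X) on D(U)={3,4,5,6,7} D(Y)={3,4,5,6} D(X)={4,5,6,7}: U {3,4,5,6,7}->{3,4}; Y {3,4,5,6}->{3,4}; X {4,5,6,7}->{6,7}
So after constraint 3: D(X) = {6,7}

Answer: {6,7}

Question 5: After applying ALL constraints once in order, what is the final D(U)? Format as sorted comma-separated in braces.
Answer: {3,4}

Derivation:
Constraint 1 (Y < X) on D(Y)={3,4,5,6} D(X)={3,4,5,6,7}: X {3,4,5,6,7}->{4,5,6,7}
Constraint 2 (Y != W) on D(Y)={3,4,5,6} D(W)={3,4,5,6,7}: no change
Constraint 3 (U + Y = X) on D(U)={3,4,5,6,7} D(Y)={3,4,5,6} D(X)={4,5,6,7}: U {3,4,5,6,7}->{3,4}; Y {3,4,5,6}->{3,4}; X {4,5,6,7}->{6,7}
Constraint 4 (U + Y = W) on D(U)={3,4} D(Y)={3,4} D(W)={3,4,5,6,7}: W {3,4,5,6,7}->{6,7}
So after all 4 constraints: D(U) = {3,4}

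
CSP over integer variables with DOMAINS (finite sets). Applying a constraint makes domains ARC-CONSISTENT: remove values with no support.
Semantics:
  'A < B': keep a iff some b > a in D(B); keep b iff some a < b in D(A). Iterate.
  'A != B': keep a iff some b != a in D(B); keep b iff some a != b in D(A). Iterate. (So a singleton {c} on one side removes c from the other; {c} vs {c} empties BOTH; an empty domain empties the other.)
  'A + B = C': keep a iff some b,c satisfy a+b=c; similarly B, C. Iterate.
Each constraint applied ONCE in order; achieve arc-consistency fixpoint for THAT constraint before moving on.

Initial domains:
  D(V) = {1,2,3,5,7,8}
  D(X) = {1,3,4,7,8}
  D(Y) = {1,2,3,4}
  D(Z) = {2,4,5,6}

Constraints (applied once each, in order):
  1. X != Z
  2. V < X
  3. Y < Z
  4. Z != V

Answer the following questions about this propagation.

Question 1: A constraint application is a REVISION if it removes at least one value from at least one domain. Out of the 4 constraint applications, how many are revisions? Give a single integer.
Answer: 1

Derivation:
Constraint 1 (X != Z) on D(X)={1,3,4,7,8} D(Z)={2,4,5,6}: no change => not a revision
Constraint 2 (V < X) on D(V)={1,2,3,5,7,8} D(X)={1,3,4,7,8}: V {1,2,3,5,7,8}->{1,2,3,5,7}; X {1,3,4,7,8}->{3,4,7,8} => REVISION
Constraint 3 (Y < Z) on D(Y)={1,2,3,4} D(Z)={2,4,5,6}: no change => not a revision
Constraint 4 (Z != V) on D(Z)={2,4,5,6} D(V)={1,2,3,5,7}: no change => not a revision
Total revisions = 1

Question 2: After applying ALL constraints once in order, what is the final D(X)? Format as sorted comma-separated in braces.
Answer: {3,4,7,8}

Derivation:
Constraint 1 (X != Z) on D(X)={1,3,4,7,8} D(Z)={2,4,5,6}: no change
Constraint 2 (V < X) on D(V)={1,2,3,5,7,8} D(X)={1,3,4,7,8}: V {1,2,3,5,7,8}->{1,2,3,5,7}; X {1,3,4,7,8}->{3,4,7,8}
Constraint 3 (Y < Z) on D(Y)={1,2,3,4} D(Z)={2,4,5,6}: no change
Constraint 4 (Z != V) on D(Z)={2,4,5,6} D(V)={1,2,3,5,7}: no change
So after all 4 constraints: D(X) = {3,4,7,8}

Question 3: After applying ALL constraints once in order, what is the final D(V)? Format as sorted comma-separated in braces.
Answer: {1,2,3,5,7}

Derivation:
Constraint 1 (X != Z) on D(X)={1,3,4,7,8} D(Z)={2,4,5,6}: no change
Constraint 2 (V < X) on D(V)={1,2,3,5,7,8} D(X)={1,3,4,7,8}: V {1,2,3,5,7,8}->{1,2,3,5,7}; X {1,3,4,7,8}->{3,4,7,8}
Constraint 3 (Y < Z) on D(Y)={1,2,3,4} D(Z)={2,4,5,6}: no change
Constraint 4 (Z != V) on D(Z)={2,4,5,6} D(V)={1,2,3,5,7}: no change
So after all 4 constraints: D(V) = {1,2,3,5,7}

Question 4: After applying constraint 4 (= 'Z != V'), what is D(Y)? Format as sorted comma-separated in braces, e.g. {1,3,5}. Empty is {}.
Answer: {1,2,3,4}

Derivation:
Constraint 1 (X != Z) on D(X)={1,3,4,7,8} D(Z)={2,4,5,6}: no change
Constraint 2 (V < X) on D(V)={1,2,3,5,7,8} D(X)={1,3,4,7,8}: V {1,2,3,5,7,8}->{1,2,3,5,7}; X {1,3,4,7,8}->{3,4,7,8}
Constraint 3 (Y < Z) on D(Y)={1,2,3,4} D(Z)={2,4,5,6}: no change
Constraint 4 (Z != V) on D(Z)={2,4,5,6} D(V)={1,2,3,5,7}: no change
So after constraint 4: D(Y) = {1,2,3,4}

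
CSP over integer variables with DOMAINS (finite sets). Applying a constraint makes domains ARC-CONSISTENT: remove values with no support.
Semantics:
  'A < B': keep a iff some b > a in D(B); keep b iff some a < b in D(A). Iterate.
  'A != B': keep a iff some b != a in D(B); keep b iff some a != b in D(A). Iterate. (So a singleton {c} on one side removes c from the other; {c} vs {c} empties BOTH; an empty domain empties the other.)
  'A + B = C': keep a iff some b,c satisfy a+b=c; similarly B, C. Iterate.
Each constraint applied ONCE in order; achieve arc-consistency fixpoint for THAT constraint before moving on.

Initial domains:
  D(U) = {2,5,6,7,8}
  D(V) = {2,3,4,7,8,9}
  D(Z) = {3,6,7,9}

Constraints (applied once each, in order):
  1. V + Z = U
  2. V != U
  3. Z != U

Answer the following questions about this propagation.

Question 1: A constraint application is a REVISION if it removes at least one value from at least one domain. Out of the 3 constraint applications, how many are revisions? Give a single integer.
Constraint 1 (V + Z = U) on D(V)={2,3,4,7,8,9} D(Z)={3,6,7,9} D(U)={2,5,6,7,8}: V {2,3,4,7,8,9}->{2,3,4}; Z {3,6,7,9}->{3,6}; U {2,5,6,7,8}->{5,6,7,8} => REVISION
Constraint 2 (V != U) on D(V)={2,3,4} D(U)={5,6,7,8}: no change => not a revision
Constraint 3 (Z != U) on D(Z)={3,6} D(U)={5,6,7,8}: no change => not a revision
Total revisions = 1

Answer: 1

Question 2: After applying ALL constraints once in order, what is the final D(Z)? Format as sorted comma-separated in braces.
Constraint 1 (V + Z = U) on D(V)={2,3,4,7,8,9} D(Z)={3,6,7,9} D(U)={2,5,6,7,8}: V {2,3,4,7,8,9}->{2,3,4}; Z {3,6,7,9}->{3,6}; U {2,5,6,7,8}->{5,6,7,8}
Constraint 2 (V != U) on D(V)={2,3,4} D(U)={5,6,7,8}: no change
Constraint 3 (Z != U) on D(Z)={3,6} D(U)={5,6,7,8}: no change
So after all 3 constraints: D(Z) = {3,6}

Answer: {3,6}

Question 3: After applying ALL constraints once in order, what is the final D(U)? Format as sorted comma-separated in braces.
Answer: {5,6,7,8}

Derivation:
Constraint 1 (V + Z = U) on D(V)={2,3,4,7,8,9} D(Z)={3,6,7,9} D(U)={2,5,6,7,8}: V {2,3,4,7,8,9}->{2,3,4}; Z {3,6,7,9}->{3,6}; U {2,5,6,7,8}->{5,6,7,8}
Constraint 2 (V != U) on D(V)={2,3,4} D(U)={5,6,7,8}: no change
Constraint 3 (Z != U) on D(Z)={3,6} D(U)={5,6,7,8}: no change
So after all 3 constraints: D(U) = {5,6,7,8}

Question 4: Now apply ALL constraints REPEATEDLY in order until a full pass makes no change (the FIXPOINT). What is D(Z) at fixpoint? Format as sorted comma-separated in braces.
pass 0 (initial): D(Z)={3,6,7,9}
pass 1: U {2,5,6,7,8}->{5,6,7,8}; V {2,3,4,7,8,9}->{2,3,4}; Z {3,6,7,9}->{3,6}
pass 2: no change
Fixpoint after 2 passes: D(Z) = {3,6}

Answer: {3,6}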